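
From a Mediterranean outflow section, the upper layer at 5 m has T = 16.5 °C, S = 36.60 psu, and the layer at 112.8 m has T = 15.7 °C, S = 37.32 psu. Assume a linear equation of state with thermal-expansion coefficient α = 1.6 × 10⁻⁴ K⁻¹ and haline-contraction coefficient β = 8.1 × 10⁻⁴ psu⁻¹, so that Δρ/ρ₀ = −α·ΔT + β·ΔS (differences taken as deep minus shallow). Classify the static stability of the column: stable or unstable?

stable

ΔT = 15.7 − 16.5 = -0.8 K and ΔS = 37.32 − 36.60 = +0.72 psu (deep − shallow).
−αΔT = 1.28 × 10⁻⁴; βΔS = 5.832 × 10⁻⁴; sum Δρ/ρ₀ = 7.112 × 10⁻⁴.
Δρ/ρ₀ > 0, so Δρ > 0: deeper water is denser → statically stable.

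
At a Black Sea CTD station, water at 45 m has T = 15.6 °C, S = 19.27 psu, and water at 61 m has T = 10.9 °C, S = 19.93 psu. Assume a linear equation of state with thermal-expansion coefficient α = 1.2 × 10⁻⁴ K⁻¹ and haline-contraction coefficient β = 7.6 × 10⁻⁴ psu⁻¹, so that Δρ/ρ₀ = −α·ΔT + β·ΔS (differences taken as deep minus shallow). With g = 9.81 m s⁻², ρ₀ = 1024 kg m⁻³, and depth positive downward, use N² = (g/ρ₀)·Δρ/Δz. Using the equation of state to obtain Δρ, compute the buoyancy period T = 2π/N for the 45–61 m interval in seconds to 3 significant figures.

ΔT = -4.7 K, ΔS = +0.66 psu (deep − shallow).
Δρ/ρ₀ = −αΔT + βΔS = 5.64 × 10⁻⁴ + 5.016 × 10⁻⁴ = 1.0656 × 10⁻³, so Δρ ≈ 1.091 kg m⁻³.
N² = (g/ρ₀)·Δρ/Δz = g·(Δρ/ρ₀)/Δz = 9.81 × 1.0656 × 10⁻³ / 16 = 6.5335 × 10⁻⁴ s⁻².
N = √(6.5335 × 10⁻⁴) = 0.025561 rad s⁻¹ → T = 2π/N = 245.81 s ≈ 246 s.

246 s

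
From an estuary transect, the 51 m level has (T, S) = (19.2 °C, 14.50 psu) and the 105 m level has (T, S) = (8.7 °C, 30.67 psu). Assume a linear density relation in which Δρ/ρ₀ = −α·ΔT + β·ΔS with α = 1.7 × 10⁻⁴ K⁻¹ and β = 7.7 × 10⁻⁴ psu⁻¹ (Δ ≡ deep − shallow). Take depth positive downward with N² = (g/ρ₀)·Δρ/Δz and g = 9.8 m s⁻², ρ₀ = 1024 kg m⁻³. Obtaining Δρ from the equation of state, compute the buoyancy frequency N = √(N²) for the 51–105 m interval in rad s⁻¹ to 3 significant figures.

ΔT = -10.5 K, ΔS = +16.17 psu (deep − shallow).
Δρ/ρ₀ = −αΔT + βΔS = 1.785 × 10⁻³ + 0.0124509 = 0.0142359, so Δρ ≈ 14.58 kg m⁻³.
N² = (g/ρ₀)·Δρ/Δz = g·(Δρ/ρ₀)/Δz = 9.8 × 0.0142359 / 54 = 2.5836 × 10⁻³ s⁻².
N = √(2.5836 × 10⁻³) = 0.050829 rad s⁻¹ ≈ 0.0508 rad s⁻¹.

0.0508 rad s⁻¹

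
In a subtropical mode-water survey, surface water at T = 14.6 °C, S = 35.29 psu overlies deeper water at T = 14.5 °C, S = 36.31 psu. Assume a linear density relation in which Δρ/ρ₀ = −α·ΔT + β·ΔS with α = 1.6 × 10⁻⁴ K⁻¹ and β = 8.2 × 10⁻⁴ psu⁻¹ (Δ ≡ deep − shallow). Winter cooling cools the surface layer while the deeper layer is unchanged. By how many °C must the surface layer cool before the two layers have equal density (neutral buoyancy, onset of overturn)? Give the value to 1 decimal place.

5.3 °C

Neutral buoyancy requires Δρ = 0, i.e. −α(T_deep − T_surf′) + β(S_deep − S_surf) = 0.
T_surf′ = T_deep − (β/α)·ΔS = 14.5 − (8.2 × 10⁻⁴/1.6 × 10⁻⁴)·(+1.02) = 9.273 °C.
Cooling required: 14.6 − (9.273) = 5.327 °C.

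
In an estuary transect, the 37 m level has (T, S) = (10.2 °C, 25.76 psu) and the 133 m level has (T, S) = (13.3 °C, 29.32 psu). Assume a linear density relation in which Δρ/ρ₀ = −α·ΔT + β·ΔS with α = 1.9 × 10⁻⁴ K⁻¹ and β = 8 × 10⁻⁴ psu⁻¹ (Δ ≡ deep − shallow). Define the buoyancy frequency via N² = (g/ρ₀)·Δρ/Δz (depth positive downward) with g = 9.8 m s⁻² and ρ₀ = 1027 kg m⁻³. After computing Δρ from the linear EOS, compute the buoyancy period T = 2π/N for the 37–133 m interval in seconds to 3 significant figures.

414 s

ΔT = +3.1 K, ΔS = +3.56 psu (deep − shallow).
Δρ/ρ₀ = −αΔT + βΔS = -5.89 × 10⁻⁴ + 2.848 × 10⁻³ = 2.259 × 10⁻³, so Δρ ≈ 2.320 kg m⁻³.
N² = (g/ρ₀)·Δρ/Δz = g·(Δρ/ρ₀)/Δz = 9.8 × 2.259 × 10⁻³ / 96 = 2.3061 × 10⁻⁴ s⁻².
N = √(2.3061 × 10⁻⁴) = 0.015186 rad s⁻¹ → T = 2π/N = 413.75 s ≈ 414 s.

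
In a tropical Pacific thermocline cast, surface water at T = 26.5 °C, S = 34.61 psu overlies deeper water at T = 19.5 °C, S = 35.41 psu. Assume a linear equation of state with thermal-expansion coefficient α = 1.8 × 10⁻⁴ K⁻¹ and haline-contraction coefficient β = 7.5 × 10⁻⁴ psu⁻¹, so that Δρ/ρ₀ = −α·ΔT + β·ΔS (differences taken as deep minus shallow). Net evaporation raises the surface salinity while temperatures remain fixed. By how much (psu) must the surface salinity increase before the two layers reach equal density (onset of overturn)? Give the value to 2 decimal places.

2.48 psu

Neutral buoyancy requires −α(T_deep − T_surf) + β(S_deep − S_surf′) = 0.
S_surf′ = S_deep − (α/β)·ΔT = 35.41 − (1.8 × 10⁻⁴/7.5 × 10⁻⁴)·(-7.0) = 37.0900 psu.
Increase required: 37.0900 − 34.61 = 2.4800 psu.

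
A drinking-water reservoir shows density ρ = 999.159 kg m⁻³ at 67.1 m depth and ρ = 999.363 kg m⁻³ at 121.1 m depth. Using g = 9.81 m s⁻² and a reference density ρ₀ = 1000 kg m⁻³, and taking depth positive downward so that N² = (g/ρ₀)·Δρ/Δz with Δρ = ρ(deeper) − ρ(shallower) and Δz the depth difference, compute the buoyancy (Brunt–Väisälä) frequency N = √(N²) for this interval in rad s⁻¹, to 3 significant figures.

6.09 × 10⁻³ rad s⁻¹

Δρ = 999.363 − 999.159 = 0.204 kg m⁻³ over Δz = 121.1 − 67.1 = 54 m.
N² = (9.81/1000) × (0.204/54) = 3.7060 × 10⁻⁵ s⁻².
N = √(3.7060 × 10⁻⁵) = 6.0877 × 10⁻³ rad s⁻¹ ≈ 6.09 × 10⁻³ rad s⁻¹.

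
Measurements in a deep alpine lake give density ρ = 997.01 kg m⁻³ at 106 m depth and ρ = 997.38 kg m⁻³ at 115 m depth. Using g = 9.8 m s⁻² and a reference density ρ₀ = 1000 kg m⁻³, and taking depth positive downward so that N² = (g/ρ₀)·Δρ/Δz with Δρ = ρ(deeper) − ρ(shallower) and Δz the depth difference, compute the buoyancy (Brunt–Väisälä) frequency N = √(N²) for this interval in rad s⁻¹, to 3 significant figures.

Δρ = 997.38 − 997.01 = 0.37 kg m⁻³ over Δz = 115 − 106 = 9 m.
N² = (9.8/1000) × (0.37/9) = 4.0289 × 10⁻⁴ s⁻².
N = √(4.0289 × 10⁻⁴) = 0.020072 rad s⁻¹ ≈ 0.0201 rad s⁻¹.

0.0201 rad s⁻¹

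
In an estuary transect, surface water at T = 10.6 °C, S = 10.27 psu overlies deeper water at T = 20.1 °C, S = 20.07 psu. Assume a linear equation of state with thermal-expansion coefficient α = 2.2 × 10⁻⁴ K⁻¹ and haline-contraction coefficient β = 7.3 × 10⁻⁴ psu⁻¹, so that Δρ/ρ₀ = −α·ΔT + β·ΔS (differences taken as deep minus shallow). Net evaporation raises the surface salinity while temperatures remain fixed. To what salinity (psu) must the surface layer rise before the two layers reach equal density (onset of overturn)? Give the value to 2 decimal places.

Neutral buoyancy requires −α(T_deep − T_surf) + β(S_deep − S_surf′) = 0.
S_surf′ = S_deep − (α/β)·ΔT = 20.07 − (2.2 × 10⁻⁴/7.3 × 10⁻⁴)·(+9.5) = 17.2070 psu.
Increase required: 17.2070 − 10.27 = 6.9370 psu.

17.21 psu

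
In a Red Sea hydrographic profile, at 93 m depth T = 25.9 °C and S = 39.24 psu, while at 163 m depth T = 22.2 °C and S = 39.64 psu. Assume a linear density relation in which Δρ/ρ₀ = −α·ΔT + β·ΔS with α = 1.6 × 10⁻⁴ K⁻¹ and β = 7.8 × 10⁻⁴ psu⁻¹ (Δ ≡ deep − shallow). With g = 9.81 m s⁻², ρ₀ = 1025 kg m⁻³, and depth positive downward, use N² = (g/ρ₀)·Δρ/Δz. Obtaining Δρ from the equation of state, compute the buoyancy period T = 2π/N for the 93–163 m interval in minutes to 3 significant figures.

ΔT = -3.7 K, ΔS = +0.40 psu (deep − shallow).
Δρ/ρ₀ = −αΔT + βΔS = 5.92 × 10⁻⁴ + 3.12 × 10⁻⁴ = 9.04 × 10⁻⁴, so Δρ ≈ 0.9266 kg m⁻³.
N² = (g/ρ₀)·Δρ/Δz = g·(Δρ/ρ₀)/Δz = 9.81 × 9.04 × 10⁻⁴ / 70 = 1.2669 × 10⁻⁴ s⁻².
N = √(1.2669 × 10⁻⁴) = 0.011256 rad s⁻¹ → T = 2π/N = 558.21 s = 9.3035 min ≈ 9.30 min.

9.30 min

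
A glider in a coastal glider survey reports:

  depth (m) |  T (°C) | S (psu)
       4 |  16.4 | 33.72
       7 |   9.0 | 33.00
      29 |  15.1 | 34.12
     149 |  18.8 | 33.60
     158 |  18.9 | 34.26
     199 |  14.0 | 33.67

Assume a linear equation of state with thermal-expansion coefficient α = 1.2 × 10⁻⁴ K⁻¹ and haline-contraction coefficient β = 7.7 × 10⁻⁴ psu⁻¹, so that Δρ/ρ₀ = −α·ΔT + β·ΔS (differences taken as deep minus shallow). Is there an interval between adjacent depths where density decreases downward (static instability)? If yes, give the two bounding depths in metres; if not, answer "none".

Evaluate Δρ/ρ₀ = −αΔT + βΔS across each adjacent pair:
  4–7 m: −αΔT+βΔS = −(1.2 × 10⁻⁴)(-7.4)+(7.7 × 10⁻⁴)(-0.72) = 3.3 × 10⁻⁴ → stable
  7–29 m: −αΔT+βΔS = −(1.2 × 10⁻⁴)(+6.1)+(7.7 × 10⁻⁴)(+1.12) = 1.3 × 10⁻⁴ → stable
  29–149 m: −αΔT+βΔS = −(1.2 × 10⁻⁴)(+3.7)+(7.7 × 10⁻⁴)(-0.52) = -8.4 × 10⁻⁴ → UNSTABLE
  149–158 m: −αΔT+βΔS = −(1.2 × 10⁻⁴)(+0.1)+(7.7 × 10⁻⁴)(+0.66) = 5.0 × 10⁻⁴ → stable
  158–199 m: −αΔT+βΔS = −(1.2 × 10⁻⁴)(-4.9)+(7.7 × 10⁻⁴)(-0.59) = 1.3 × 10⁻⁴ → stable
The 29–149 m interval has Δρ < 0: lighter water underlies denser water.

29–149 m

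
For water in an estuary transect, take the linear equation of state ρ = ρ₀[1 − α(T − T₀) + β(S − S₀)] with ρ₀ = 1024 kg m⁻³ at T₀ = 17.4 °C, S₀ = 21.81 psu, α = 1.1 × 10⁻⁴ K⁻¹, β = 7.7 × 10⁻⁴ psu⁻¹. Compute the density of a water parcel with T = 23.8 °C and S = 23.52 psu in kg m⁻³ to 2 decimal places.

T − T₀ = +6.4 K, S − S₀ = +1.71 psu.
Bracket = 1 − α·(+6.4) + β·(+1.71) = 1 + (6.127 × 10⁻⁴) = 1.0006127.
ρ = 1024 × 1.0006127 = 1024.63 kg m⁻³.

1024.63 kg m⁻³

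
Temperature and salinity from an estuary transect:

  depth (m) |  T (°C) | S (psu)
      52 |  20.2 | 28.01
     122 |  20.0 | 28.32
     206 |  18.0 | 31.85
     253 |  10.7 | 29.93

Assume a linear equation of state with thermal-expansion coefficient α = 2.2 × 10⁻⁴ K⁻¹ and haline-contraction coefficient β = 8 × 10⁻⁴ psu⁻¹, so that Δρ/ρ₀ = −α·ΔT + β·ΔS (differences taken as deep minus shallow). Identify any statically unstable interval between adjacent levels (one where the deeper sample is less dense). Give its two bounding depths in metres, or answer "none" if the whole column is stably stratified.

none

Evaluate Δρ/ρ₀ = −αΔT + βΔS across each adjacent pair:
  52–122 m: −αΔT+βΔS = −(2.2 × 10⁻⁴)(-0.2)+(8 × 10⁻⁴)(+0.31) = 2.9 × 10⁻⁴ → stable
  122–206 m: −αΔT+βΔS = −(2.2 × 10⁻⁴)(-2.0)+(8 × 10⁻⁴)(+3.53) = 3.3 × 10⁻³ → stable
  206–253 m: −αΔT+βΔS = −(2.2 × 10⁻⁴)(-7.3)+(8 × 10⁻⁴)(-1.92) = 7.0 × 10⁻⁵ → stable
Every interval has Δρ > 0: the column is stably stratified throughout.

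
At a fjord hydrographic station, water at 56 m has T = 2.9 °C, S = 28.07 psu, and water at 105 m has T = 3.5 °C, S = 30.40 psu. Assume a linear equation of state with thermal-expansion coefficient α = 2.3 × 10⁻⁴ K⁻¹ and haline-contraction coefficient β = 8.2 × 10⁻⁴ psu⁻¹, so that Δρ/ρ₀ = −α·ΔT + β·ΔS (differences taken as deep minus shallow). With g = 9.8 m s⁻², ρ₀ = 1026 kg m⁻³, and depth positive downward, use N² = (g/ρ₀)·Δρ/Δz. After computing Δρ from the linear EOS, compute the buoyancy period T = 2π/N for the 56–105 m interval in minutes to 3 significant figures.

ΔT = +0.6 K, ΔS = +2.33 psu (deep − shallow).
Δρ/ρ₀ = −αΔT + βΔS = -1.38 × 10⁻⁴ + 1.9106 × 10⁻³ = 1.7726 × 10⁻³, so Δρ ≈ 1.819 kg m⁻³.
N² = (g/ρ₀)·Δρ/Δz = g·(Δρ/ρ₀)/Δz = 9.8 × 1.7726 × 10⁻³ / 49 = 3.5452 × 10⁻⁴ s⁻².
N = √(3.5452 × 10⁻⁴) = 0.018829 rad s⁻¹ → T = 2π/N = 333.70 s = 5.5617 min ≈ 5.56 min.

5.56 min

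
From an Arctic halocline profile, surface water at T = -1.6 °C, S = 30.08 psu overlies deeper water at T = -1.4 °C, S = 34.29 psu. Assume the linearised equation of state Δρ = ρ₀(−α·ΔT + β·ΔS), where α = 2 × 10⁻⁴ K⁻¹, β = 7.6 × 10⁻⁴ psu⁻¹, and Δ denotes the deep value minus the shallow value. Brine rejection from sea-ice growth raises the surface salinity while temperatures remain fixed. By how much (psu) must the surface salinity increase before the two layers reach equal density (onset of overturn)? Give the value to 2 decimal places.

4.16 psu

Neutral buoyancy requires −α(T_deep − T_surf) + β(S_deep − S_surf′) = 0.
S_surf′ = S_deep − (α/β)·ΔT = 34.29 − (2 × 10⁻⁴/7.6 × 10⁻⁴)·(+0.2) = 34.2374 psu.
Increase required: 34.2374 − 30.08 = 4.1574 psu.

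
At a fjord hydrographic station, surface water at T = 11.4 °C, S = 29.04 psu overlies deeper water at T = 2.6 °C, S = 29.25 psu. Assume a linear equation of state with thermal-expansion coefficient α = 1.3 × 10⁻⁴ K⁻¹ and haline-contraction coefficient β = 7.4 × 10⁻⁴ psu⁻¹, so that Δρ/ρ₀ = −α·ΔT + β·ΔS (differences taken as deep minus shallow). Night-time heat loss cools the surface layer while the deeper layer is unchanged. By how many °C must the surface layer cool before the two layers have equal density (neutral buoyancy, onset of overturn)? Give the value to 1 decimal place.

10.0 °C

Neutral buoyancy requires Δρ = 0, i.e. −α(T_deep − T_surf′) + β(S_deep − S_surf) = 0.
T_surf′ = T_deep − (β/α)·ΔS = 2.6 − (7.4 × 10⁻⁴/1.3 × 10⁻⁴)·(+0.21) = 1.405 °C.
Cooling required: 11.4 − (1.405) = 9.995 °C.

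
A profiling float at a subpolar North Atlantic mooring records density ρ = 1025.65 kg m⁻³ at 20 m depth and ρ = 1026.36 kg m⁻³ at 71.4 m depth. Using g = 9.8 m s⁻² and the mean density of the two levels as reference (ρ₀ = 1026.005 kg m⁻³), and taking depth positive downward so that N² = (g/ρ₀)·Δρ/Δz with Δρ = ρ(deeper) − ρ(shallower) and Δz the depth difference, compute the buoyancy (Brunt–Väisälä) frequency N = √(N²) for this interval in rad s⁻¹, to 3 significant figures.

0.0115 rad s⁻¹

Δρ = 1026.36 − 1025.65 = 0.71 kg m⁻³ over Δz = 71.4 − 20 = 51.4 m.
N² = (9.8/1026.005) × (0.71/51.4) = 1.3194 × 10⁻⁴ s⁻².
N = √(1.3194 × 10⁻⁴) = 0.011487 rad s⁻¹ ≈ 0.0115 rad s⁻¹.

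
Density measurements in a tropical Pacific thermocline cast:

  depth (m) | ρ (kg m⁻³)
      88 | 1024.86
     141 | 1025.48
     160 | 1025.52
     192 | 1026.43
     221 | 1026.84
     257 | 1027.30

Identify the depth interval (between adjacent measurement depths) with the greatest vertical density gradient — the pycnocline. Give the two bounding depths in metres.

Compute the density gradient over each adjacent pair:
  88–141 m: Δρ/Δz = 0.62/53 = 0.012 kg m⁻⁴
  141–160 m: Δρ/Δz = 0.04/19 = 2.1 × 10⁻³ kg m⁻⁴
  160–192 m: Δρ/Δz = 0.91/32 = 0.028 kg m⁻⁴
  192–221 m: Δρ/Δz = 0.41/29 = 0.014 kg m⁻⁴
  221–257 m: Δρ/Δz = 0.46/36 = 0.013 kg m⁻⁴
The largest gradient is in the 160–192 m interval — the pycnocline.

160–192 m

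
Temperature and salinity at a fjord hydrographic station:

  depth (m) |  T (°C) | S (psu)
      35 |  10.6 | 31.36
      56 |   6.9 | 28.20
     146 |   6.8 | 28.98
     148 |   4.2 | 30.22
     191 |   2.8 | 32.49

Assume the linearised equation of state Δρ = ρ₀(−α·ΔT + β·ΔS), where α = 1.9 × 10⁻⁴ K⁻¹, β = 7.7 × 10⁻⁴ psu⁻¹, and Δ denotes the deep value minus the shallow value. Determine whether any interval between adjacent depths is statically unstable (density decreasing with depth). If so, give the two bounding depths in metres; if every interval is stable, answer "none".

35–56 m

Evaluate Δρ/ρ₀ = −αΔT + βΔS across each adjacent pair:
  35–56 m: −αΔT+βΔS = −(1.9 × 10⁻⁴)(-3.7)+(7.7 × 10⁻⁴)(-3.16) = -1.7 × 10⁻³ → UNSTABLE
  56–146 m: −αΔT+βΔS = −(1.9 × 10⁻⁴)(-0.1)+(7.7 × 10⁻⁴)(+0.78) = 6.2 × 10⁻⁴ → stable
  146–148 m: −αΔT+βΔS = −(1.9 × 10⁻⁴)(-2.6)+(7.7 × 10⁻⁴)(+1.24) = 1.4 × 10⁻³ → stable
  148–191 m: −αΔT+βΔS = −(1.9 × 10⁻⁴)(-1.4)+(7.7 × 10⁻⁴)(+2.27) = 2.0 × 10⁻³ → stable
The 35–56 m interval has Δρ < 0: lighter water underlies denser water.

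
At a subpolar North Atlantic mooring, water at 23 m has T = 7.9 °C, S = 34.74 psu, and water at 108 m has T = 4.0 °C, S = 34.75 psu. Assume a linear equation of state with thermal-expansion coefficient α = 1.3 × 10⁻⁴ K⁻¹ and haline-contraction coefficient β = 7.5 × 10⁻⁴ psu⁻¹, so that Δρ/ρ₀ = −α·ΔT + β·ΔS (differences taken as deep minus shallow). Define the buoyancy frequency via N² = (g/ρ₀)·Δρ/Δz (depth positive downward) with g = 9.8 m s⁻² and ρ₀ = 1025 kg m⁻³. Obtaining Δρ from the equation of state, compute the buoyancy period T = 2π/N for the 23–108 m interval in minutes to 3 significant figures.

ΔT = -3.9 K, ΔS = +0.01 psu (deep − shallow).
Δρ/ρ₀ = −αΔT + βΔS = 5.07 × 10⁻⁴ + 7.50 × 10⁻⁶ = 5.145 × 10⁻⁴, so Δρ ≈ 0.5274 kg m⁻³.
N² = (g/ρ₀)·Δρ/Δz = g·(Δρ/ρ₀)/Δz = 9.8 × 5.145 × 10⁻⁴ / 85 = 5.9319 × 10⁻⁵ s⁻².
N = √(5.9319 × 10⁻⁵) = 7.7019 × 10⁻³ rad s⁻¹ → T = 2π/N = 815.80 s = 13.597 min ≈ 13.6 min.

13.6 min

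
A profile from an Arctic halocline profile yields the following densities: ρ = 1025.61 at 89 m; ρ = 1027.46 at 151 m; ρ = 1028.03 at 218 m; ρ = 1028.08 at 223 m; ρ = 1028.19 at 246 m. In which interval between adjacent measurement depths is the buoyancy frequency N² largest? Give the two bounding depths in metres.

Compute the density gradient over each adjacent pair:
  89–151 m: Δρ/Δz = 1.85/62 = 0.030 kg m⁻⁴
  151–218 m: Δρ/Δz = 0.57/67 = 8.5 × 10⁻³ kg m⁻⁴
  218–223 m: Δρ/Δz = 0.05/5 = 0.010 kg m⁻⁴
  223–246 m: Δρ/Δz = 0.11/23 = 4.8 × 10⁻³ kg m⁻⁴
The largest gradient is in the 89–151 m interval — the pycnocline.

89–151 m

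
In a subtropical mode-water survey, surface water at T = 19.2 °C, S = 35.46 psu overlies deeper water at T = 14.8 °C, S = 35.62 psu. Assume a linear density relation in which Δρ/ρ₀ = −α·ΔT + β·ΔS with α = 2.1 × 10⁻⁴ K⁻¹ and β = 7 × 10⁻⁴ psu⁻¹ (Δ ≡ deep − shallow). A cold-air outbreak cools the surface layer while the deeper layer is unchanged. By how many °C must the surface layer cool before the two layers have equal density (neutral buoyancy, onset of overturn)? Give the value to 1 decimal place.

4.9 °C

Neutral buoyancy requires Δρ = 0, i.e. −α(T_deep − T_surf′) + β(S_deep − S_surf) = 0.
T_surf′ = T_deep − (β/α)·ΔS = 14.8 − (7 × 10⁻⁴/2.1 × 10⁻⁴)·(+0.16) = 14.267 °C.
Cooling required: 19.2 − (14.267) = 4.933 °C.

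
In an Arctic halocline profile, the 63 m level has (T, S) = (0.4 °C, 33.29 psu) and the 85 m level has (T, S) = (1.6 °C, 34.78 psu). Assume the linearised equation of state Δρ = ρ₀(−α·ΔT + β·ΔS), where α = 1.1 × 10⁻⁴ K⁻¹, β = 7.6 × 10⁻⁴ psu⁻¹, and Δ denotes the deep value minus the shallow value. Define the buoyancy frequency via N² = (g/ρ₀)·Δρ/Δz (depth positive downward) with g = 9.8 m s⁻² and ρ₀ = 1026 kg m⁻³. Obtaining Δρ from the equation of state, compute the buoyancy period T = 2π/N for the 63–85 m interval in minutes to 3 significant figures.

4.96 min

ΔT = +1.2 K, ΔS = +1.49 psu (deep − shallow).
Δρ/ρ₀ = −αΔT + βΔS = -1.32 × 10⁻⁴ + 1.1324 × 10⁻³ = 1.0004 × 10⁻³, so Δρ ≈ 1.026 kg m⁻³.
N² = (g/ρ₀)·Δρ/Δz = g·(Δρ/ρ₀)/Δz = 9.8 × 1.0004 × 10⁻³ / 22 = 4.4563 × 10⁻⁴ s⁻².
N = √(4.4563 × 10⁻⁴) = 0.021110 rad s⁻¹ → T = 2π/N = 297.64 s = 4.9607 min ≈ 4.96 min.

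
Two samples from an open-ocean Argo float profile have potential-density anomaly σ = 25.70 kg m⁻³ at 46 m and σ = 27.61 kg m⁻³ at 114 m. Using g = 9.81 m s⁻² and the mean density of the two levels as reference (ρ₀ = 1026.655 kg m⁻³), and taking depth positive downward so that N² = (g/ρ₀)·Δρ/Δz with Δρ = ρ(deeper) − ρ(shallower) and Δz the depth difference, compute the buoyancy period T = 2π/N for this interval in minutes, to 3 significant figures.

6.39 min

Δρ = 1027.61 − 1025.70 = 1.91 kg m⁻³ over Δz = 114 − 46 = 68 m.
N² = (9.81/1026.655) × (1.91/68) = 2.6839 × 10⁻⁴ s⁻².
N = √(2.6839 × 10⁻⁴) = 0.016383 rad s⁻¹, so T = 2π/N = 383.52 s = 6.3920 min ≈ 6.39 min.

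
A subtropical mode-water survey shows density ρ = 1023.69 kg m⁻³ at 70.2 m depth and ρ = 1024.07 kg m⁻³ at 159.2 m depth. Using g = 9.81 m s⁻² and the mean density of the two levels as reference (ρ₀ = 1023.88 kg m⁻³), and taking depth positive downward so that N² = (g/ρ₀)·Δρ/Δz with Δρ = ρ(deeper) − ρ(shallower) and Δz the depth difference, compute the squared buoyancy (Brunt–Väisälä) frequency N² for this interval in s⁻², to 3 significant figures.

4.09 × 10⁻⁵ s⁻²

Δρ = 1024.07 − 1023.69 = 0.38 kg m⁻³ over Δz = 159.2 − 70.2 = 89 m.
N² = (9.81/1023.88) × (0.38/89) = 4.0908 × 10⁻⁵ s⁻² ≈ 4.09 × 10⁻⁵ s⁻².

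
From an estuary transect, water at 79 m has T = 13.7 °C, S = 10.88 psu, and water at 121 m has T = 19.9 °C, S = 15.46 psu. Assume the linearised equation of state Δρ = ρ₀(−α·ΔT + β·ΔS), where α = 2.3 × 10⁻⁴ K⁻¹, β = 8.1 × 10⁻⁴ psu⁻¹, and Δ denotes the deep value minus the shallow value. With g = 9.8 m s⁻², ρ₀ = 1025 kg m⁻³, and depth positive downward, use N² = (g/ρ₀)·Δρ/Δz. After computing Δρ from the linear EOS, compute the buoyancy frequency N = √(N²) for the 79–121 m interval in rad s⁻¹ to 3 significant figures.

0.0231 rad s⁻¹

ΔT = +6.2 K, ΔS = +4.58 psu (deep − shallow).
Δρ/ρ₀ = −αΔT + βΔS = -1.426 × 10⁻³ + 3.7098 × 10⁻³ = 2.2838 × 10⁻³, so Δρ ≈ 2.341 kg m⁻³.
N² = (g/ρ₀)·Δρ/Δz = g·(Δρ/ρ₀)/Δz = 9.8 × 2.2838 × 10⁻³ / 42 = 5.3289 × 10⁻⁴ s⁻².
N = √(5.3289 × 10⁻⁴) = 0.023084 rad s⁻¹ ≈ 0.0231 rad s⁻¹.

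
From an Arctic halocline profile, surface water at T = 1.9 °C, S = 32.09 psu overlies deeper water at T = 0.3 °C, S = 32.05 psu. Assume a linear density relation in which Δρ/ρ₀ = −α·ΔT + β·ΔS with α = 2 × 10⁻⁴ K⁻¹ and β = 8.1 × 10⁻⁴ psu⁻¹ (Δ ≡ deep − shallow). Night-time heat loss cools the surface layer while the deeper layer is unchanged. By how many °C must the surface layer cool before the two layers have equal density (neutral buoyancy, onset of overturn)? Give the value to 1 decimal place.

1.4 °C

Neutral buoyancy requires Δρ = 0, i.e. −α(T_deep − T_surf′) + β(S_deep − S_surf) = 0.
T_surf′ = T_deep − (β/α)·ΔS = 0.3 − (8.1 × 10⁻⁴/2 × 10⁻⁴)·(-0.04) = 0.462 °C.
Cooling required: 1.9 − (0.462) = 1.438 °C.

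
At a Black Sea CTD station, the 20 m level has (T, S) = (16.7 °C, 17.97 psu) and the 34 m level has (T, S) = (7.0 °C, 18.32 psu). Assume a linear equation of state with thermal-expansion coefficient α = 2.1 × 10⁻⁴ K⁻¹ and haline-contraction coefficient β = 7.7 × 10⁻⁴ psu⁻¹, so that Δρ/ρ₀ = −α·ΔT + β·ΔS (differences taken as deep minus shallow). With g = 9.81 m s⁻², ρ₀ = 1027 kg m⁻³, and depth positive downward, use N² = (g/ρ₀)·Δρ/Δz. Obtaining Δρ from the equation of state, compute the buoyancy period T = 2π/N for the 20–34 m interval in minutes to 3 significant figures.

ΔT = -9.7 K, ΔS = +0.35 psu (deep − shallow).
Δρ/ρ₀ = −αΔT + βΔS = 2.037 × 10⁻³ + 2.695 × 10⁻⁴ = 2.3065 × 10⁻³, so Δρ ≈ 2.369 kg m⁻³.
N² = (g/ρ₀)·Δρ/Δz = g·(Δρ/ρ₀)/Δz = 9.81 × 2.3065 × 10⁻³ / 14 = 1.6162 × 10⁻³ s⁻².
N = √(1.6162 × 10⁻³) = 0.040202 rad s⁻¹ → T = 2π/N = 156.29 s = 2.6048 min ≈ 2.60 min.

2.60 min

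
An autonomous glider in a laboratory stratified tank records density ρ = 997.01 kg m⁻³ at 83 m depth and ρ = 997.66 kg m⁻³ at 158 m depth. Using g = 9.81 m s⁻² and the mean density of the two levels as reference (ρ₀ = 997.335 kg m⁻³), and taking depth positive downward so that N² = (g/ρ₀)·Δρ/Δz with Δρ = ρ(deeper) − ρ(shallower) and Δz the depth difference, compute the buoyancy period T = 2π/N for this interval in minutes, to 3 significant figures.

Δρ = 997.66 − 997.01 = 0.65 kg m⁻³ over Δz = 158 − 83 = 75 m.
N² = (9.81/997.335) × (0.65/75) = 8.5247 × 10⁻⁵ s⁻².
N = √(8.5247 × 10⁻⁵) = 9.2329 × 10⁻³ rad s⁻¹, so T = 2π/N = 680.52 s = 11.342 min ≈ 11.3 min.

11.3 min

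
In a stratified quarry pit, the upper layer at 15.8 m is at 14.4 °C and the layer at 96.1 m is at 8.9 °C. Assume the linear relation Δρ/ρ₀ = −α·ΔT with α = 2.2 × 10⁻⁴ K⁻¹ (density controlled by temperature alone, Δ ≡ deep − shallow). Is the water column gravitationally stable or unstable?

stable

ΔT = 8.9 − 14.4 = -5.5 K, so Δρ/ρ₀ = −αΔT = 1.21 × 10⁻³.
Δρ/ρ₀ > 0, so Δρ > 0: deeper water is denser → statically stable.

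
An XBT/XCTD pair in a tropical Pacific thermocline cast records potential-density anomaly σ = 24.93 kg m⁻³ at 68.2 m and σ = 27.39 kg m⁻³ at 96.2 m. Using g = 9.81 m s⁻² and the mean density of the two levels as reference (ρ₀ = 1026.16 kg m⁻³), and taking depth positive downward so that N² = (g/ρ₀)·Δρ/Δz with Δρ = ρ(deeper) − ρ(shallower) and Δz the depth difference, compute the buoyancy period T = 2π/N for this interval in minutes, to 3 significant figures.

Δρ = 1027.39 − 1024.93 = 2.46 kg m⁻³ over Δz = 96.2 − 68.2 = 28 m.
N² = (9.81/1026.16) × (2.46/28) = 8.3991 × 10⁻⁴ s⁻².
N = √(8.3991 × 10⁻⁴) = 0.028981 rad s⁻¹, so T = 2π/N = 216.80 s = 3.6133 min ≈ 3.61 min.

3.61 min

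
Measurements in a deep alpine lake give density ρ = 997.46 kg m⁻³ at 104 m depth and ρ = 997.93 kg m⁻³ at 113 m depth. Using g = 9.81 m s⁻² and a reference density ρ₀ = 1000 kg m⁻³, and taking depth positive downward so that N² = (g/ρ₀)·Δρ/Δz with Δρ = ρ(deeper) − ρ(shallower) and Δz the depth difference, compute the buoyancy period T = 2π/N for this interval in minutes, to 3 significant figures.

Δρ = 997.93 − 997.46 = 0.47 kg m⁻³ over Δz = 113 − 104 = 9 m.
N² = (9.81/1000) × (0.47/9) = 5.1230 × 10⁻⁴ s⁻².
N = √(5.1230 × 10⁻⁴) = 0.022634 rad s⁻¹, so T = 2π/N = 277.60 s = 4.6267 min ≈ 4.63 min.

4.63 min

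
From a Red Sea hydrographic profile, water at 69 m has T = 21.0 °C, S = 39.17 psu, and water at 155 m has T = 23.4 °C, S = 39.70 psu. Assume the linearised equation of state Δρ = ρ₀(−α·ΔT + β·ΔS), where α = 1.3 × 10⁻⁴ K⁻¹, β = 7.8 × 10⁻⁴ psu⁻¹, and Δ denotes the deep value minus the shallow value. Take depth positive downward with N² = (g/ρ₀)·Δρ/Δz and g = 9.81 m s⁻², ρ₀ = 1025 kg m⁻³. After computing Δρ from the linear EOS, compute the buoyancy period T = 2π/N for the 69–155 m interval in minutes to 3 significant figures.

ΔT = +2.4 K, ΔS = +0.53 psu (deep − shallow).
Δρ/ρ₀ = −αΔT + βΔS = -3.12 × 10⁻⁴ + 4.134 × 10⁻⁴ = 1.014 × 10⁻⁴, so Δρ ≈ 0.1039 kg m⁻³.
N² = (g/ρ₀)·Δρ/Δz = g·(Δρ/ρ₀)/Δz = 9.81 × 1.014 × 10⁻⁴ / 86 = 1.1567 × 10⁻⁵ s⁻².
N = √(1.1567 × 10⁻⁵) = 3.4010 × 10⁻³ rad s⁻¹ → T = 2π/N = 1.8475 × 10³ s = 30.792 min ≈ 30.8 min.

30.8 min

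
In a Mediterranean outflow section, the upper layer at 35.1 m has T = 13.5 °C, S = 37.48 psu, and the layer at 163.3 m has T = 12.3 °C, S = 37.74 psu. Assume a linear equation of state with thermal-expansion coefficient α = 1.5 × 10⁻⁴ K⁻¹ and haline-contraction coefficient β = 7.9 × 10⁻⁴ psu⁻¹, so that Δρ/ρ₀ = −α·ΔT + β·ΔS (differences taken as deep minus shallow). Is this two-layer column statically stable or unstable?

ΔT = 12.3 − 13.5 = -1.2 K and ΔS = 37.74 − 37.48 = +0.26 psu (deep − shallow).
−αΔT = 1.80 × 10⁻⁴; βΔS = 2.054 × 10⁻⁴; sum Δρ/ρ₀ = 3.854 × 10⁻⁴.
Δρ/ρ₀ > 0, so Δρ > 0: deeper water is denser → statically stable.

stable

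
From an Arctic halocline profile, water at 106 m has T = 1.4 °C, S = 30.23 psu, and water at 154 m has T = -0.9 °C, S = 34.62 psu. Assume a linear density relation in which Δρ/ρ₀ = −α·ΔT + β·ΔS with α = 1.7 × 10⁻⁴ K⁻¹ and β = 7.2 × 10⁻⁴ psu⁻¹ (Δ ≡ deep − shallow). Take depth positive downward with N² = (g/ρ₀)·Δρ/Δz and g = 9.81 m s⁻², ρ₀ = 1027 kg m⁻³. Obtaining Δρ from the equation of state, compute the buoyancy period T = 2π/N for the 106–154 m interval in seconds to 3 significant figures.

233 s

ΔT = -2.3 K, ΔS = +4.39 psu (deep − shallow).
Δρ/ρ₀ = −αΔT + βΔS = 3.91 × 10⁻⁴ + 3.1608 × 10⁻³ = 3.5518 × 10⁻³, so Δρ ≈ 3.648 kg m⁻³.
N² = (g/ρ₀)·Δρ/Δz = g·(Δρ/ρ₀)/Δz = 9.81 × 3.5518 × 10⁻³ / 48 = 7.2590 × 10⁻⁴ s⁻².
N = √(7.2590 × 10⁻⁴) = 0.026943 rad s⁻¹ → T = 2π/N = 233.20 s ≈ 233 s.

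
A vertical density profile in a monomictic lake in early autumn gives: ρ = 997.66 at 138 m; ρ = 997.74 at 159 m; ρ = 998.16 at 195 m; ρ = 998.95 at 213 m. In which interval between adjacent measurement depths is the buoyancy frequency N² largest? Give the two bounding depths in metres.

Compute the density gradient over each adjacent pair:
  138–159 m: Δρ/Δz = 0.08/21 = 3.8 × 10⁻³ kg m⁻⁴
  159–195 m: Δρ/Δz = 0.42/36 = 0.012 kg m⁻⁴
  195–213 m: Δρ/Δz = 0.79/18 = 0.044 kg m⁻⁴
The largest gradient is in the 195–213 m interval — the pycnocline.

195–213 m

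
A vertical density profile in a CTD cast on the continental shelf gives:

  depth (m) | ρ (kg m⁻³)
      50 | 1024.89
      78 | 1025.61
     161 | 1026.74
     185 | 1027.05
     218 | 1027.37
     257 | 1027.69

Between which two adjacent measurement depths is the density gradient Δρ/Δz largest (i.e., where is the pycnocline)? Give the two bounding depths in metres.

50–78 m

Compute the density gradient over each adjacent pair:
  50–78 m: Δρ/Δz = 0.72/28 = 0.026 kg m⁻⁴
  78–161 m: Δρ/Δz = 1.13/83 = 0.014 kg m⁻⁴
  161–185 m: Δρ/Δz = 0.31/24 = 0.013 kg m⁻⁴
  185–218 m: Δρ/Δz = 0.32/33 = 9.7 × 10⁻³ kg m⁻⁴
  218–257 m: Δρ/Δz = 0.32/39 = 8.2 × 10⁻³ kg m⁻⁴
The largest gradient is in the 50–78 m interval — the pycnocline.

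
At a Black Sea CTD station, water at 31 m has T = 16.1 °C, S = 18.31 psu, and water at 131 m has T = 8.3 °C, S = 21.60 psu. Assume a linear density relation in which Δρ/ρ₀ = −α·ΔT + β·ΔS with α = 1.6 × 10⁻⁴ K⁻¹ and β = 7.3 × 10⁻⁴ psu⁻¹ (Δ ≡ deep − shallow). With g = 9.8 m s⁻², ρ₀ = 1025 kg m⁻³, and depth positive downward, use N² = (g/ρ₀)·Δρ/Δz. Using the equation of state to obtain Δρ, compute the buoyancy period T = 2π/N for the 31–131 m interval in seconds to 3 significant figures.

ΔT = -7.8 K, ΔS = +3.29 psu (deep − shallow).
Δρ/ρ₀ = −αΔT + βΔS = 1.248 × 10⁻³ + 2.4017 × 10⁻³ = 3.6497 × 10⁻³, so Δρ ≈ 3.741 kg m⁻³.
N² = (g/ρ₀)·Δρ/Δz = g·(Δρ/ρ₀)/Δz = 9.8 × 3.6497 × 10⁻³ / 100 = 3.5767 × 10⁻⁴ s⁻².
N = √(3.5767 × 10⁻⁴) = 0.018912 rad s⁻¹ → T = 2π/N = 332.23 s ≈ 332 s.

332 s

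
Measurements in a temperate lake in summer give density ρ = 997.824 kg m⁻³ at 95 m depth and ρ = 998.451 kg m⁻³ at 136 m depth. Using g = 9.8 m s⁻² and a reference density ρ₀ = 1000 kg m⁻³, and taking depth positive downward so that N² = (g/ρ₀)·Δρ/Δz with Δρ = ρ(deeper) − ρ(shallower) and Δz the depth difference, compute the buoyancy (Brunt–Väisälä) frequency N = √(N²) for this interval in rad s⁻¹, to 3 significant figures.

Δρ = 998.451 − 997.824 = 0.627 kg m⁻³ over Δz = 136 − 95 = 41 m.
N² = (9.8/1000) × (0.627/41) = 1.4987 × 10⁻⁴ s⁻².
N = √(1.4987 × 10⁻⁴) = 0.012242 rad s⁻¹ ≈ 0.0122 rad s⁻¹.

0.0122 rad s⁻¹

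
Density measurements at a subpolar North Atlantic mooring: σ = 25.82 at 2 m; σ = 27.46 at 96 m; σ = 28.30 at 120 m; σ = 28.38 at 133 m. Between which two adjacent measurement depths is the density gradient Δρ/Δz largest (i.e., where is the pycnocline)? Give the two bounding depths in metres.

96–120 m

Compute the density gradient over each adjacent pair:
  2–96 m: Δρ/Δz = 1.64/94 = 0.017 kg m⁻⁴
  96–120 m: Δρ/Δz = 0.84/24 = 0.035 kg m⁻⁴
  120–133 m: Δρ/Δz = 0.08/13 = 6.2 × 10⁻³ kg m⁻⁴
The largest gradient is in the 96–120 m interval — the pycnocline.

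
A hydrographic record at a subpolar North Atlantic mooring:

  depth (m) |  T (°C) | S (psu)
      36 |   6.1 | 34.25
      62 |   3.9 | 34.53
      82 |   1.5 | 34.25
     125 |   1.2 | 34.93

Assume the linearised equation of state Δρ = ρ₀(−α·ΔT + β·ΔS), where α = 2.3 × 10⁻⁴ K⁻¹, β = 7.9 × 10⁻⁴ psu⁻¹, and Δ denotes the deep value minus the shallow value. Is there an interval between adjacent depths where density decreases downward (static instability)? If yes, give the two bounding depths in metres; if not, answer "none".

Evaluate Δρ/ρ₀ = −αΔT + βΔS across each adjacent pair:
  36–62 m: −αΔT+βΔS = −(2.3 × 10⁻⁴)(-2.2)+(7.9 × 10⁻⁴)(+0.28) = 7.3 × 10⁻⁴ → stable
  62–82 m: −αΔT+βΔS = −(2.3 × 10⁻⁴)(-2.4)+(7.9 × 10⁻⁴)(-0.28) = 3.3 × 10⁻⁴ → stable
  82–125 m: −αΔT+βΔS = −(2.3 × 10⁻⁴)(-0.3)+(7.9 × 10⁻⁴)(+0.68) = 6.1 × 10⁻⁴ → stable
Every interval has Δρ > 0: the column is stably stratified throughout.

none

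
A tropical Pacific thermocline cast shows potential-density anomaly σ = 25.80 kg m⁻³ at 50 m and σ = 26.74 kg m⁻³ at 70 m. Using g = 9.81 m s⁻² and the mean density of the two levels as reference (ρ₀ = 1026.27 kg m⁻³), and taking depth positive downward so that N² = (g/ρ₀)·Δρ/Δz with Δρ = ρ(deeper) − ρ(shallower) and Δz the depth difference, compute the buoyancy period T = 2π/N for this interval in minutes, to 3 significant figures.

Δρ = 1026.74 − 1025.80 = 0.94 kg m⁻³ over Δz = 70 − 50 = 20 m.
N² = (9.81/1026.27) × (0.94/20) = 4.4927 × 10⁻⁴ s⁻².
N = √(4.4927 × 10⁻⁴) = 0.021196 rad s⁻¹, so T = 2π/N = 296.43 s = 4.9405 min ≈ 4.94 min.

4.94 min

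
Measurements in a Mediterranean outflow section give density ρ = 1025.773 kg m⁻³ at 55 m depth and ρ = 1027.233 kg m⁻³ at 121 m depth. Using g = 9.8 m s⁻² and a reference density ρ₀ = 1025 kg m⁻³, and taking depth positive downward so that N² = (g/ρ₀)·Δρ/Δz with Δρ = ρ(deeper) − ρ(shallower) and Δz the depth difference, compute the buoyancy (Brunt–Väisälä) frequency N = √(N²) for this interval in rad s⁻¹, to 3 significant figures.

Δρ = 1027.233 − 1025.773 = 1.460 kg m⁻³ over Δz = 121 − 55 = 66 m.
N² = (9.8/1025) × (1.460/66) = 2.1150 × 10⁻⁴ s⁻².
N = √(2.1150 × 10⁻⁴) = 0.014543 rad s⁻¹ ≈ 0.0145 rad s⁻¹.
Since Δρ > 0 the layer is stably stratified.

0.0145 rad s⁻¹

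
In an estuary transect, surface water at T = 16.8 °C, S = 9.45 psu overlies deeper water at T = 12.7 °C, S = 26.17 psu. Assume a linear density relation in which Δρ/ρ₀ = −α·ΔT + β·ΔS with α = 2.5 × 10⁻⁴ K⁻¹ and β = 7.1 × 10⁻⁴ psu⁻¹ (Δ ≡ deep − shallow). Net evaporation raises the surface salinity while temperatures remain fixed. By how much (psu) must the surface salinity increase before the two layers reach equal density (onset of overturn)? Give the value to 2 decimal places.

18.16 psu

Neutral buoyancy requires −α(T_deep − T_surf) + β(S_deep − S_surf′) = 0.
S_surf′ = S_deep − (α/β)·ΔT = 26.17 − (2.5 × 10⁻⁴/7.1 × 10⁻⁴)·(-4.1) = 27.6137 psu.
Increase required: 27.6137 − 9.45 = 18.1637 psu.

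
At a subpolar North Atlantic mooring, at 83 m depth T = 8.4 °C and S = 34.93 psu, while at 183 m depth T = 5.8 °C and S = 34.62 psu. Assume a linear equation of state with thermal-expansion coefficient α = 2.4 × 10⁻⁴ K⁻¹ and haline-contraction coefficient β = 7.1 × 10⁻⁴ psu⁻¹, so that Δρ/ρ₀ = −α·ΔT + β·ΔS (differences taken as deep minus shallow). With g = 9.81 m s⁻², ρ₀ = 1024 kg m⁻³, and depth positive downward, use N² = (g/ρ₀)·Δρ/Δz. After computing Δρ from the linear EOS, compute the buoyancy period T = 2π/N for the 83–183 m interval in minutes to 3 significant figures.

16.6 min

ΔT = -2.6 K, ΔS = -0.31 psu (deep − shallow).
Δρ/ρ₀ = −αΔT + βΔS = 6.24 × 10⁻⁴ − 2.201 × 10⁻⁴ = 4.039 × 10⁻⁴, so Δρ ≈ 0.4136 kg m⁻³.
N² = (g/ρ₀)·Δρ/Δz = g·(Δρ/ρ₀)/Δz = 9.81 × 4.039 × 10⁻⁴ / 100 = 3.9623 × 10⁻⁵ s⁻².
N = √(3.9623 × 10⁻⁵) = 6.2947 × 10⁻³ rad s⁻¹ → T = 2π/N = 998.17 s = 16.636 min ≈ 16.6 min.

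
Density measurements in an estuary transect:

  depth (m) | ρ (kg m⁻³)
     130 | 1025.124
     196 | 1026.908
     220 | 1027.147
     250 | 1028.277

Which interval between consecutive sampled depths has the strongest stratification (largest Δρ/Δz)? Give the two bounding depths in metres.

220–250 m

Compute the density gradient over each adjacent pair:
  130–196 m: Δρ/Δz = 1.784/66 = 0.027 kg m⁻⁴
  196–220 m: Δρ/Δz = 0.239/24 = 0.010 kg m⁻⁴
  220–250 m: Δρ/Δz = 1.130/30 = 0.038 kg m⁻⁴
The largest gradient is in the 220–250 m interval — the pycnocline.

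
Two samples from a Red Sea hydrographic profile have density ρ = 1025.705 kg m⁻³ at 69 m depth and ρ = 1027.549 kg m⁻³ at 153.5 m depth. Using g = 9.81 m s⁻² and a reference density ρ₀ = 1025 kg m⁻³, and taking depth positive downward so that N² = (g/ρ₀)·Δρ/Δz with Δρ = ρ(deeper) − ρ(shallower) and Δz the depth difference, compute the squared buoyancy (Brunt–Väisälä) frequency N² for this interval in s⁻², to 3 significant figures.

Δρ = 1027.549 − 1025.705 = 1.844 kg m⁻³ over Δz = 153.5 − 69 = 84.5 m.
N² = (9.81/1025) × (1.844/84.5) = 2.0886 × 10⁻⁴ s⁻² ≈ 2.09 × 10⁻⁴ s⁻².
Since Δρ > 0 the layer is stably stratified.

2.09 × 10⁻⁴ s⁻²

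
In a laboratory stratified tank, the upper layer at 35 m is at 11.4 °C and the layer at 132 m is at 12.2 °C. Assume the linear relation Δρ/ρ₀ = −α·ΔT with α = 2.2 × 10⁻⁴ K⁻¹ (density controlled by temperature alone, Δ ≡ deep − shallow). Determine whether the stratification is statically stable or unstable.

unstable

ΔT = 12.2 − 11.4 = +0.8 K, so Δρ/ρ₀ = −αΔT = -1.76 × 10⁻⁴.
Δρ/ρ₀ < 0, so Δρ < 0: deeper water is lighter → statically unstable; the column would overturn.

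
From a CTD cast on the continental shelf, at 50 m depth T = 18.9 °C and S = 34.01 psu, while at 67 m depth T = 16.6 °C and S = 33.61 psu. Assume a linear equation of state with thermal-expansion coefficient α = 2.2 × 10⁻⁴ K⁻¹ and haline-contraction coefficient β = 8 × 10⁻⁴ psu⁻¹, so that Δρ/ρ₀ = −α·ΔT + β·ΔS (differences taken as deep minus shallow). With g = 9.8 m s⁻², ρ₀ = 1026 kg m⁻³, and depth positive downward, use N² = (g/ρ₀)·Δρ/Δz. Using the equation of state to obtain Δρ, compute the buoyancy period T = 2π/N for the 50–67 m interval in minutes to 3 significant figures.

ΔT = -2.3 K, ΔS = -0.40 psu (deep − shallow).
Δρ/ρ₀ = −αΔT + βΔS = 5.06 × 10⁻⁴ − 3.20 × 10⁻⁴ = 1.86 × 10⁻⁴, so Δρ ≈ 0.1908 kg m⁻³.
N² = (g/ρ₀)·Δρ/Δz = g·(Δρ/ρ₀)/Δz = 9.8 × 1.86 × 10⁻⁴ / 17 = 1.0722 × 10⁻⁴ s⁻².
N = √(1.0722 × 10⁻⁴) = 0.010355 rad s⁻¹ → T = 2π/N = 606.78 s = 10.113 min ≈ 10.1 min.

10.1 min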